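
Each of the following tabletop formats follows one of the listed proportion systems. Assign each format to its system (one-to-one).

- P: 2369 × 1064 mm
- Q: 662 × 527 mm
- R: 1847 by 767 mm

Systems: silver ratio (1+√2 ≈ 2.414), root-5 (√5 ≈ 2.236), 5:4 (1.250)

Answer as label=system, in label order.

Ratios: P ≈ 2.227; Q ≈ 1.256; R ≈ 2.408.
Targets: silver ratio ≈ 2.414; root-5 ≈ 2.236; 5:4 ≈ 1.250.

P=root-5, Q=5:4, R=silver ratio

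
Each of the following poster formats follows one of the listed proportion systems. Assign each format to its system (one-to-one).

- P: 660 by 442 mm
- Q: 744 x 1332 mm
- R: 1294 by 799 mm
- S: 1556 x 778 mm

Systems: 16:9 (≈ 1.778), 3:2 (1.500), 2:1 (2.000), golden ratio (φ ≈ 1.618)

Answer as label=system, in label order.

P=3:2, Q=16:9, R=golden ratio, S=2:1

Ratios: P ≈ 1.493; Q ≈ 1.790; R ≈ 1.620; S ≈ 2.000.
Targets: 16:9 ≈ 1.778; 3:2 ≈ 1.500; 2:1 ≈ 2.000; golden ratio ≈ 1.618.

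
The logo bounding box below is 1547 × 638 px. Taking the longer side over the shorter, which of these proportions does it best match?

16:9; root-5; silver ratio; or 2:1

silver ratio

Ratio = 1547 / 638 ≈ 2.425.
Distances: 16:9 1.778 (Δ 0.647); root-5 2.236 (Δ 0.189); silver ratio 2.414 (Δ 0.011); 2:1 2.000 (Δ 0.425).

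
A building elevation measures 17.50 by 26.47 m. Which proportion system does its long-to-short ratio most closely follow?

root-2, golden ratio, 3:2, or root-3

26.47/17.50 ≈ 1.513. Nearest candidates are 3:2 (1.500, off by 0.013) and root-2 (1.414, off by 0.099).

3:2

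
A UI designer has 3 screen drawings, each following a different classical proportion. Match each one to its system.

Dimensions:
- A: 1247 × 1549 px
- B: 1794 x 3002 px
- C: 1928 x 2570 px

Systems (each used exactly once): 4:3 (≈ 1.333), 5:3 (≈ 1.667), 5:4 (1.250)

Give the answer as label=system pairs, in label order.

A=5:4, B=5:3, C=4:3

A = 1549/1247 ≈ 1.242 → 5:4 (1.250)
B = 3002/1794 ≈ 1.673 → 5:3 (1.667)
C = 2570/1928 ≈ 1.333 → 4:3 (1.333)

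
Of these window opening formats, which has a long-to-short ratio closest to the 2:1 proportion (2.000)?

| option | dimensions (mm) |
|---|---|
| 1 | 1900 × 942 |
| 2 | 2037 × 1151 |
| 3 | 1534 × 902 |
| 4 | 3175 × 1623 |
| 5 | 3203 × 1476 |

Target 2:1 ≈ 2.000.
1: 2.017 (Δ0.017)  2: 1.770 (Δ0.230)  3: 1.701 (Δ0.299)  4: 1.956 (Δ0.044)  5: 2.170 (Δ0.170)

1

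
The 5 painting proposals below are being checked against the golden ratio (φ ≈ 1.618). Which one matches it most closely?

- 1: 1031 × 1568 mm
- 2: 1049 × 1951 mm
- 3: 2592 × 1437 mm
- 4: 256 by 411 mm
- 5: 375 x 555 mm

Ratios (long/short): 1 ≈ 1.521; 2 ≈ 1.860; 3 ≈ 1.804; 4 ≈ 1.605; 5 ≈ 1.480.
golden ratio ≈ 1.618; option 4 is nearest (Δ 0.013).

4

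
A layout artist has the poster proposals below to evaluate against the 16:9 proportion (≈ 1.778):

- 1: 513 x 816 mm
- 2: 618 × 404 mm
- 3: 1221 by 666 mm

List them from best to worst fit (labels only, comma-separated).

3, 1, 2

1: 816/513 ≈ 1.591 → |1.591 − 1.778| = 0.187
2: 618/404 ≈ 1.530 → |1.530 − 1.778| = 0.248
3: 1221/666 ≈ 1.833 → |1.833 − 1.778| = 0.055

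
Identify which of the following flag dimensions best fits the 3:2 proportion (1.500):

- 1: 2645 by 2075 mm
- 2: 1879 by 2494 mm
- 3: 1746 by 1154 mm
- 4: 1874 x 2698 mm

3

Target 3:2 ≈ 1.500.
1: 1.275 (Δ0.225)  2: 1.327 (Δ0.173)  3: 1.513 (Δ0.013)  4: 1.440 (Δ0.060)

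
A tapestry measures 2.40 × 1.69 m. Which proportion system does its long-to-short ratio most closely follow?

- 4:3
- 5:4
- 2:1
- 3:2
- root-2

root-2

2.40/1.69 ≈ 1.420. Nearest candidates are root-2 (1.414, off by 0.006) and 3:2 (1.500, off by 0.080).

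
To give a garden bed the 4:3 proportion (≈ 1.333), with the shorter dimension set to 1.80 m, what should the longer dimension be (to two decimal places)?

2.40 m

4:3 ≈ 1.33333.
Longer side = 1.80 × 1.33333 ≈ 2.4000 → 2.40 m.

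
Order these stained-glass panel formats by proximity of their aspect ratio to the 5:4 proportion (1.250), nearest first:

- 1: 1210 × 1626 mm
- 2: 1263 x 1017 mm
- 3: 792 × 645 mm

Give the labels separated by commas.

2, 3, 1

Ratios: 1 = 1626 / 1210 ≈ 1.344; 2 = 1263 / 1017 ≈ 1.242; 3 = 792 / 645 ≈ 1.228.
|Δ from 1.250|: 1 0.094; 2 0.008; 3 0.022.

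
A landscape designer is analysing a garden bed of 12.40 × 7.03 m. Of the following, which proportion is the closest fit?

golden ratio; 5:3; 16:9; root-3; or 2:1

16:9

12.40/7.03 ≈ 1.764. Nearest candidates are 16:9 (1.778, off by 0.014) and root-3 (1.732, off by 0.032).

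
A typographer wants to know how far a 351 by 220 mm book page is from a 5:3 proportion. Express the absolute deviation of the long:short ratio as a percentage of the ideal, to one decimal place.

Ratio = 351 / 220 ≈ 1.5955.
Ideal 5:3 ≈ 1.6667. |1.5955 − 1.6667| / 1.6667 ≈ 4.27% → 4.3%.

4.3%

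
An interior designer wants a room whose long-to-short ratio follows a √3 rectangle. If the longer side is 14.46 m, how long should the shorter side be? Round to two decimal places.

8.35 m

root-3 ≈ 1.73205.
Shorter side = 14.46 ÷ 1.73205 ≈ 8.3485 → 8.35 m.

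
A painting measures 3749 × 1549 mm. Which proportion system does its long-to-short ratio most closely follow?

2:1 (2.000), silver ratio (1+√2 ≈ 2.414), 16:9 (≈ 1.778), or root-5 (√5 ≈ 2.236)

3749/1549 ≈ 2.420. Nearest candidates are silver ratio (2.414, off by 0.006) and root-5 (2.236, off by 0.184).

silver ratio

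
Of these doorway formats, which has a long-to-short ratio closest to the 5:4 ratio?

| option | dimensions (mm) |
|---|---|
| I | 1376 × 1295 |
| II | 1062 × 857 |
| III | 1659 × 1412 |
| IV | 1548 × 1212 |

Target 5:4 ≈ 1.250.
I: 1.063 (Δ0.187)  II: 1.239 (Δ0.011)  III: 1.175 (Δ0.075)  IV: 1.277 (Δ0.027)

II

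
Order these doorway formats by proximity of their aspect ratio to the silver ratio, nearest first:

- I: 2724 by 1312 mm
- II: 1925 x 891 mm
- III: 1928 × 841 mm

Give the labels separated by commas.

III, II, I

Ratios: I = 2724 / 1312 ≈ 2.076; II = 1925 / 891 ≈ 2.160; III = 1928 / 841 ≈ 2.293.
|Δ from 2.414|: I 0.338; II 0.254; III 0.121.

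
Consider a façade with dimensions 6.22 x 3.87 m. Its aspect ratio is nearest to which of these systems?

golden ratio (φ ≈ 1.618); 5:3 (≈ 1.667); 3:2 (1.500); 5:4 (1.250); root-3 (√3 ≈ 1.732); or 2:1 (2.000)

Ratio = 6.22 / 3.87 ≈ 1.607.
Distances: golden ratio 1.618 (Δ 0.011); 5:3 1.667 (Δ 0.060); 3:2 1.500 (Δ 0.107); 5:4 1.250 (Δ 0.357); root-3 1.732 (Δ 0.125); 2:1 2.000 (Δ 0.393).

golden ratio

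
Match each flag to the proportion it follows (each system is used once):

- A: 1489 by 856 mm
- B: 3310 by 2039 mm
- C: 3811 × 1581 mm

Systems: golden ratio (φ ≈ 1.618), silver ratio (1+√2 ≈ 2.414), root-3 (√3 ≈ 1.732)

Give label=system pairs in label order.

Ratios: A ≈ 1.739; B ≈ 1.623; C ≈ 2.410.
Targets: golden ratio ≈ 1.618; silver ratio ≈ 2.414; root-3 ≈ 1.732.

A=root-3, B=golden ratio, C=silver ratio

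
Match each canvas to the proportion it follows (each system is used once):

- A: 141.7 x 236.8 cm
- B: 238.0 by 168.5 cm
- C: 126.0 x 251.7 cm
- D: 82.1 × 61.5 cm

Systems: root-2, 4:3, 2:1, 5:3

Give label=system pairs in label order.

A=5:3, B=root-2, C=2:1, D=4:3

A = 236.8/141.7 ≈ 1.671 → 5:3 (1.667)
B = 238.0/168.5 ≈ 1.412 → root-2 (1.414)
C = 251.7/126.0 ≈ 1.998 → 2:1 (2.000)
D = 82.1/61.5 ≈ 1.335 → 4:3 (1.333)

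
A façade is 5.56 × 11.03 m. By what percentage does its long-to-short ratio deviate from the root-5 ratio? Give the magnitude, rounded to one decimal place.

11.3%

Ratio = 11.03 / 5.56 ≈ 1.9838.
Ideal root-5 ≈ 2.2361. |1.9838 − 2.2361| / 2.2361 ≈ 11.28% → 11.3%.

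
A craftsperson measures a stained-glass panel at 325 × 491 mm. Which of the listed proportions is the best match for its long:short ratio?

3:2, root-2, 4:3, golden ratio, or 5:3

491/325 ≈ 1.511. Nearest candidates are 3:2 (1.500, off by 0.011) and root-2 (1.414, off by 0.097).

3:2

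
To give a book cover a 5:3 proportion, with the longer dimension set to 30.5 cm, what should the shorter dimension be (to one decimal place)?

5:3 ≈ 1.66667.
Shorter side = 30.5 ÷ 1.66667 ≈ 18.300 → 18.3 cm.

18.3 cm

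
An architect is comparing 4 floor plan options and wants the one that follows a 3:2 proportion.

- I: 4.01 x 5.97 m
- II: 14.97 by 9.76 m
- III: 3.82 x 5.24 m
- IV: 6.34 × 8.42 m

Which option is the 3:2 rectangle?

Ratios (long/short): I ≈ 1.489; II ≈ 1.534; III ≈ 1.372; IV ≈ 1.328.
3:2 ≈ 1.500; option I is nearest (Δ 0.011).

I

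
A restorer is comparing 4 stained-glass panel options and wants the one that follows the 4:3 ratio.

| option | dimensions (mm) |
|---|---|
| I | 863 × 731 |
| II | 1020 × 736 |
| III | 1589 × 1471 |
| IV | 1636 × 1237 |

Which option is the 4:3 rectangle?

IV

Target 4:3 ≈ 1.333.
I: 1.181 (Δ0.152)  II: 1.386 (Δ0.053)  III: 1.080 (Δ0.253)  IV: 1.323 (Δ0.010)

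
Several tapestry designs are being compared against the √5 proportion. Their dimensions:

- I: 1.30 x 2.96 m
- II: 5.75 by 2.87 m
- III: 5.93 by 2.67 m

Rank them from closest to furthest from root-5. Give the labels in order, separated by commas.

III, I, II

I: 2.96/1.30 ≈ 2.277 → |2.277 − 2.236| = 0.041
II: 5.75/2.87 ≈ 2.003 → |2.003 − 2.236| = 0.233
III: 5.93/2.67 ≈ 2.221 → |2.221 − 2.236| = 0.015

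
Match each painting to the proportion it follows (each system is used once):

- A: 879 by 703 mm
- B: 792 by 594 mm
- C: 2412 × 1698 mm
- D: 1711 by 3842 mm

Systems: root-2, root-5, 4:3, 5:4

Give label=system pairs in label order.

A=5:4, B=4:3, C=root-2, D=root-5

A = 879/703 ≈ 1.250 → 5:4 (1.250)
B = 792/594 ≈ 1.333 → 4:3 (1.333)
C = 2412/1698 ≈ 1.420 → root-2 (1.414)
D = 3842/1711 ≈ 2.245 → root-5 (2.236)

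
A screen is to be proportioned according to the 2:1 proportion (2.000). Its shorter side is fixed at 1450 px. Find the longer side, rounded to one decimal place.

2:1 = 2.00000.
Longer side = 1450 × 2.00000 ≈ 2900.000 → 2900.0 px.

2900.0 px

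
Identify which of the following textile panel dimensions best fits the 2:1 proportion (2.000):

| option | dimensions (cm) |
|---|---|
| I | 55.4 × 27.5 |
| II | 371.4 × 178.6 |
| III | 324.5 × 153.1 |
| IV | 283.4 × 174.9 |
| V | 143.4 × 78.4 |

I

Target 2:1 ≈ 2.000.
I: 2.015 (Δ0.015)  II: 2.080 (Δ0.080)  III: 2.120 (Δ0.120)  IV: 1.620 (Δ0.380)  V: 1.829 (Δ0.171)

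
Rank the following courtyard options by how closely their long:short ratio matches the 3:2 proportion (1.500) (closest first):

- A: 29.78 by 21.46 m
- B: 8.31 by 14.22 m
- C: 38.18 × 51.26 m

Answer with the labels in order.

A: 29.78/21.46 ≈ 1.388 → |1.388 − 1.500| = 0.112
B: 14.22/8.31 ≈ 1.711 → |1.711 − 1.500| = 0.211
C: 51.26/38.18 ≈ 1.343 → |1.343 − 1.500| = 0.157

A, C, B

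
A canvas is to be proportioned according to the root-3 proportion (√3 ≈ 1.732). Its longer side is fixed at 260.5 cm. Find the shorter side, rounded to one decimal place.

root-3 ≈ 1.73205.
Shorter side = 260.5 ÷ 1.73205 ≈ 150.400 → 150.4 cm.

150.4 cm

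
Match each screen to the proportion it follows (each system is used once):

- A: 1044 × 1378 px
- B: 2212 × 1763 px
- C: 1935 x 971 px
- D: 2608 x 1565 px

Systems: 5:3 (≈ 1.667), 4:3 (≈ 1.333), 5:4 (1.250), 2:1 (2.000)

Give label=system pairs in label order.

A=4:3, B=5:4, C=2:1, D=5:3

A = 1378/1044 ≈ 1.320 → 4:3 (1.333)
B = 2212/1763 ≈ 1.255 → 5:4 (1.250)
C = 1935/971 ≈ 1.993 → 2:1 (2.000)
D = 2608/1565 ≈ 1.666 → 5:3 (1.667)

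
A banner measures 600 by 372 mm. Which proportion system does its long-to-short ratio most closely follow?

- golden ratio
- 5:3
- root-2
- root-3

golden ratio

Ratio = 600 / 372 ≈ 1.613.
Distances: golden ratio 1.618 (Δ 0.005); 5:3 1.667 (Δ 0.054); root-2 1.414 (Δ 0.199); root-3 1.732 (Δ 0.119).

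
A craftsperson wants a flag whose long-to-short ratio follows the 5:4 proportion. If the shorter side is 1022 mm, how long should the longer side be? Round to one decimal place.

1277.5 mm

5:4 = 1.25000.
Longer side = 1022 × 1.25000 ≈ 1277.500 → 1277.5 mm.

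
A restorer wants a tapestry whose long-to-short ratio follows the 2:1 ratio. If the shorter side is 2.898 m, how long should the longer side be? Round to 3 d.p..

2:1 = 2.00000.
Longer side = 2.898 × 2.00000 ≈ 5.79600 → 5.796 m.

5.796 m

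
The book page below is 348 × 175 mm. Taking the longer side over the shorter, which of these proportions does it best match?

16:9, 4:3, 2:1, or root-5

Ratio = 348 / 175 ≈ 1.989.
Distances: 16:9 1.778 (Δ 0.211); 4:3 1.333 (Δ 0.656); 2:1 2.000 (Δ 0.011); root-5 2.236 (Δ 0.247).

2:1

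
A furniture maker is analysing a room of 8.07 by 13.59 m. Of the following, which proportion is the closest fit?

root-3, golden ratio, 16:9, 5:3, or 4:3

5:3

13.59/8.07 ≈ 1.684. Nearest candidates are 5:3 (1.667, off by 0.017) and root-3 (1.732, off by 0.048).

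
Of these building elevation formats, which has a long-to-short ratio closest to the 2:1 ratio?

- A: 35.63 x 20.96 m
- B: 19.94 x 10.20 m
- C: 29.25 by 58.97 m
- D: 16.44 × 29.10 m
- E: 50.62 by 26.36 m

C

Target 2:1 ≈ 2.000.
A: 1.700 (Δ0.300)  B: 1.955 (Δ0.045)  C: 2.016 (Δ0.016)  D: 1.770 (Δ0.230)  E: 1.920 (Δ0.080)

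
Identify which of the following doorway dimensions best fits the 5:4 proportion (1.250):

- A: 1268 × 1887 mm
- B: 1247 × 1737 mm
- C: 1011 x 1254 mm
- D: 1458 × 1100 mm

C

Target 5:4 ≈ 1.250.
A: 1.488 (Δ0.238)  B: 1.393 (Δ0.143)  C: 1.240 (Δ0.010)  D: 1.325 (Δ0.075)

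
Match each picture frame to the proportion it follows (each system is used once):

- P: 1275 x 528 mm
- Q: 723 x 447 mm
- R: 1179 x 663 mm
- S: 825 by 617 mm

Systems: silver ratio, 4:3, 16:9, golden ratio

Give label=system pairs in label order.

P=silver ratio, Q=golden ratio, R=16:9, S=4:3

P = 1275/528 ≈ 2.415 → silver ratio (2.414)
Q = 723/447 ≈ 1.617 → golden ratio (1.618)
R = 1179/663 ≈ 1.778 → 16:9 (1.778)
S = 825/617 ≈ 1.337 → 4:3 (1.333)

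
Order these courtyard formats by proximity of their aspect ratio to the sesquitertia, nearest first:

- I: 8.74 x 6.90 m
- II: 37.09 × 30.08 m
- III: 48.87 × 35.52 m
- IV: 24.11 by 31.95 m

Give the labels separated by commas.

IV, III, I, II

I: 8.74/6.90 ≈ 1.267 → |1.267 − 1.333| = 0.066
II: 37.09/30.08 ≈ 1.233 → |1.233 − 1.333| = 0.100
III: 48.87/35.52 ≈ 1.376 → |1.376 − 1.333| = 0.043
IV: 31.95/24.11 ≈ 1.325 → |1.325 − 1.333| = 0.008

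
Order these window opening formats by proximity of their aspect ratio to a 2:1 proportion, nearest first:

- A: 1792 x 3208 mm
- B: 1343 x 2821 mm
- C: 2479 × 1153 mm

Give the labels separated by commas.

Ratios: A = 3208 / 1792 ≈ 1.790; B = 2821 / 1343 ≈ 2.101; C = 2479 / 1153 ≈ 2.150.
|Δ from 2.000|: A 0.210; B 0.101; C 0.150.

B, C, A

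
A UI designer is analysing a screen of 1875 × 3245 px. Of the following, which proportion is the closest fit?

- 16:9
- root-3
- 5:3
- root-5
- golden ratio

root-3

3245/1875 ≈ 1.731. Nearest candidates are root-3 (1.732, off by 0.001) and 16:9 (1.778, off by 0.047).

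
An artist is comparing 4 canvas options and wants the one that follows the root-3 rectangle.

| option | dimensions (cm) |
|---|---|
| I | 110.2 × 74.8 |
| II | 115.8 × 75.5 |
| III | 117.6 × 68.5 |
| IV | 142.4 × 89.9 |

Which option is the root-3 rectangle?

Target root-3 ≈ 1.732.
I: 1.473 (Δ0.259)  II: 1.534 (Δ0.198)  III: 1.717 (Δ0.015)  IV: 1.584 (Δ0.148)

III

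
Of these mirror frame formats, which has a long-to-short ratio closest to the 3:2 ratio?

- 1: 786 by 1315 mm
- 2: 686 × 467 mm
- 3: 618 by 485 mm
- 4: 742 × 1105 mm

Ratios (long/short): 1 ≈ 1.673; 2 ≈ 1.469; 3 ≈ 1.274; 4 ≈ 1.489.
3:2 ≈ 1.500; option 4 is nearest (Δ 0.011).

4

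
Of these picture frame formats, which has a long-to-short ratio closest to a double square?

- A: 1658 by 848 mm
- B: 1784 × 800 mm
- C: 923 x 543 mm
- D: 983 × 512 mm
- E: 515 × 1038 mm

E

Target 2:1 ≈ 2.000.
A: 1.955 (Δ0.045)  B: 2.230 (Δ0.230)  C: 1.700 (Δ0.300)  D: 1.920 (Δ0.080)  E: 2.016 (Δ0.016)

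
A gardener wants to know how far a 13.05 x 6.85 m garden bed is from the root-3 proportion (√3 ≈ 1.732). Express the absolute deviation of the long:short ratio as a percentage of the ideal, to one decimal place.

10.0%

Ratio = 13.05 / 6.85 ≈ 1.9051.
Ideal root-3 ≈ 1.7321. |1.9051 − 1.7321| / 1.7321 ≈ 9.99% → 10.0%.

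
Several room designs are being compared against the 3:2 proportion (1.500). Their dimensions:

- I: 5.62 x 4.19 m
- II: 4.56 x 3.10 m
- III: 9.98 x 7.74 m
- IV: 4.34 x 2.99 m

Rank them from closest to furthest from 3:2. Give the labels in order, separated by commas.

I: 5.62/4.19 ≈ 1.341 → |1.341 − 1.500| = 0.159
II: 4.56/3.10 ≈ 1.471 → |1.471 − 1.500| = 0.029
III: 9.98/7.74 ≈ 1.289 → |1.289 − 1.500| = 0.211
IV: 4.34/2.99 ≈ 1.452 → |1.452 − 1.500| = 0.048

II, IV, I, III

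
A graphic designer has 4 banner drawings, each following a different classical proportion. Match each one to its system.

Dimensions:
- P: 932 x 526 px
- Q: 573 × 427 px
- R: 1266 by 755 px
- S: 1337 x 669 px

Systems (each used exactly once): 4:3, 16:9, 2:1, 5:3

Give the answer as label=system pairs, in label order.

P=16:9, Q=4:3, R=5:3, S=2:1

P = 932/526 ≈ 1.772 → 16:9 (1.778)
Q = 573/427 ≈ 1.342 → 4:3 (1.333)
R = 1266/755 ≈ 1.677 → 5:3 (1.667)
S = 1337/669 ≈ 1.999 → 2:1 (2.000)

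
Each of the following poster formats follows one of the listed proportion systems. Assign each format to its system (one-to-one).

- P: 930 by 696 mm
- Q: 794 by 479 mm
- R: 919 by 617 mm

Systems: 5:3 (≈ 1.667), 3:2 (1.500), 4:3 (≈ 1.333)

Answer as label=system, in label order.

P=4:3, Q=5:3, R=3:2

P = 930/696 ≈ 1.336 → 4:3 (1.333)
Q = 794/479 ≈ 1.658 → 5:3 (1.667)
R = 919/617 ≈ 1.489 → 3:2 (1.500)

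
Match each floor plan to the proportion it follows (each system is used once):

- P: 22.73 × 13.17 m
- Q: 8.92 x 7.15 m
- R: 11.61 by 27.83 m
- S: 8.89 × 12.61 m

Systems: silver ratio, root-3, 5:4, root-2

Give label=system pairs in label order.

P = 22.73/13.17 ≈ 1.726 → root-3 (1.732)
Q = 8.92/7.15 ≈ 1.248 → 5:4 (1.250)
R = 27.83/11.61 ≈ 2.397 → silver ratio (2.414)
S = 12.61/8.89 ≈ 1.418 → root-2 (1.414)

P=root-3, Q=5:4, R=silver ratio, S=root-2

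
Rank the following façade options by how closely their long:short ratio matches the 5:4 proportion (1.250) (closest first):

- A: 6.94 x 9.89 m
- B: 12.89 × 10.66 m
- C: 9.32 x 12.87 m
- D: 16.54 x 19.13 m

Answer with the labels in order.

B, D, C, A

Ratios: A = 9.89 / 6.94 ≈ 1.425; B = 12.89 / 10.66 ≈ 1.209; C = 12.87 / 9.32 ≈ 1.381; D = 19.13 / 16.54 ≈ 1.157.
|Δ from 1.250|: A 0.175; B 0.041; C 0.131; D 0.093.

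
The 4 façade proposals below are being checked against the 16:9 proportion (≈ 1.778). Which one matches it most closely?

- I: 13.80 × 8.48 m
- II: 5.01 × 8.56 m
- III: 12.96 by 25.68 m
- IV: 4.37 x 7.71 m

Ratios (long/short): I ≈ 1.627; II ≈ 1.709; III ≈ 1.981; IV ≈ 1.764.
16:9 ≈ 1.778; option IV is nearest (Δ 0.014).

IV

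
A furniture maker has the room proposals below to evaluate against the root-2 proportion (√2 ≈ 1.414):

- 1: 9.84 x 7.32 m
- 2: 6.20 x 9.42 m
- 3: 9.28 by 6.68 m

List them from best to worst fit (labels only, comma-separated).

1: 9.84/7.32 ≈ 1.344 → |1.344 − 1.414| = 0.070
2: 9.42/6.20 ≈ 1.519 → |1.519 − 1.414| = 0.105
3: 9.28/6.68 ≈ 1.389 → |1.389 − 1.414| = 0.025

3, 1, 2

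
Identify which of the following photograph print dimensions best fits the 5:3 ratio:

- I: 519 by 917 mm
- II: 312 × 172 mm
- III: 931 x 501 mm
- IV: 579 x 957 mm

IV

Ratios (long/short): I ≈ 1.767; II ≈ 1.814; III ≈ 1.858; IV ≈ 1.653.
5:3 ≈ 1.667; option IV is nearest (Δ 0.014).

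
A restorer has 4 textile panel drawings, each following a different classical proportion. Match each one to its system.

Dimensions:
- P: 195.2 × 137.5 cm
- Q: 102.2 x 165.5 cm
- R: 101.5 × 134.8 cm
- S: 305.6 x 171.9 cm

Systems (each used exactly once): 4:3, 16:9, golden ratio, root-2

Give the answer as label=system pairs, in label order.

P=root-2, Q=golden ratio, R=4:3, S=16:9

Ratios: P ≈ 1.420; Q ≈ 1.619; R ≈ 1.328; S ≈ 1.778.
Targets: 4:3 ≈ 1.333; 16:9 ≈ 1.778; golden ratio ≈ 1.618; root-2 ≈ 1.414.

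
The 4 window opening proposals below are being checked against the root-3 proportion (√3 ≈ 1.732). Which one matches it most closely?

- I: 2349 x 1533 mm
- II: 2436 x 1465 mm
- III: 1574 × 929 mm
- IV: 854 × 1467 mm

Target root-3 ≈ 1.732.
I: 1.532 (Δ0.200)  II: 1.663 (Δ0.069)  III: 1.694 (Δ0.038)  IV: 1.718 (Δ0.014)

IV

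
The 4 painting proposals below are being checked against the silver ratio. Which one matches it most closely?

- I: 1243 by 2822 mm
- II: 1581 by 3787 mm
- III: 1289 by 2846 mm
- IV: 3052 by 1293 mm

Ratios (long/short): I ≈ 2.270; II ≈ 2.395; III ≈ 2.208; IV ≈ 2.360.
silver ratio ≈ 2.414; option II is nearest (Δ 0.019).

II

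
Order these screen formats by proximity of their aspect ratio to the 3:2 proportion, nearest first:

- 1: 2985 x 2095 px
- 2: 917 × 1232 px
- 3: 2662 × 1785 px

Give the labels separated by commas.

Ratios: 1 = 2985 / 2095 ≈ 1.425; 2 = 1232 / 917 ≈ 1.344; 3 = 2662 / 1785 ≈ 1.491.
|Δ from 1.500|: 1 0.075; 2 0.156; 3 0.009.

3, 1, 2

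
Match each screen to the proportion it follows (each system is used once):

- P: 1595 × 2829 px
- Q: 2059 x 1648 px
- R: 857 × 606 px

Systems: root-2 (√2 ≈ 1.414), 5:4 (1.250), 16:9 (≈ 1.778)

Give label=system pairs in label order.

P=16:9, Q=5:4, R=root-2

Ratios: P ≈ 1.774; Q ≈ 1.249; R ≈ 1.414.
Targets: root-2 ≈ 1.414; 5:4 ≈ 1.250; 16:9 ≈ 1.778.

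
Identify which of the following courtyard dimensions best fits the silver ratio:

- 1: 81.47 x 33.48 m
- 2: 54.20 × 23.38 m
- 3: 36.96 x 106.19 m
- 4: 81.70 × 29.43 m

Target silver ratio ≈ 2.414.
1: 2.433 (Δ0.019)  2: 2.318 (Δ0.096)  3: 2.873 (Δ0.459)  4: 2.776 (Δ0.362)

1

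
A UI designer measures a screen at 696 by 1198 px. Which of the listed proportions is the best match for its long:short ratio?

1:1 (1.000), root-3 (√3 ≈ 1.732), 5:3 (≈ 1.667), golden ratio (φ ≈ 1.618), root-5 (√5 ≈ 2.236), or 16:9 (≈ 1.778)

root-3

Ratio = 1198 / 696 ≈ 1.721.
Distances: 1:1 1.000 (Δ 0.721); root-3 1.732 (Δ 0.011); 5:3 1.667 (Δ 0.054); golden ratio 1.618 (Δ 0.103); root-5 2.236 (Δ 0.515); 16:9 1.778 (Δ 0.057).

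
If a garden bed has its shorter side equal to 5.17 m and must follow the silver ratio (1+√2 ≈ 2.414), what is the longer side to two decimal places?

silver ratio ≈ 2.41421.
Longer side = 5.17 × 2.41421 ≈ 12.4815 → 12.48 m.

12.48 m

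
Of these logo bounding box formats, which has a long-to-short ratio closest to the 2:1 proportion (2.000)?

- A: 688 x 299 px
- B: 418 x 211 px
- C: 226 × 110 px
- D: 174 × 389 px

B

Ratios (long/short): A ≈ 2.301; B ≈ 1.981; C ≈ 2.055; D ≈ 2.236.
2:1 ≈ 2.000; option B is nearest (Δ 0.019).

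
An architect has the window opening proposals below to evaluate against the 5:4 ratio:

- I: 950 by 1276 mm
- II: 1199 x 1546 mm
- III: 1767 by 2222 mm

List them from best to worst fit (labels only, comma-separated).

III, II, I

Ratios: I = 1276 / 950 ≈ 1.343; II = 1546 / 1199 ≈ 1.289; III = 2222 / 1767 ≈ 1.257.
|Δ from 1.250|: I 0.093; II 0.039; III 0.007.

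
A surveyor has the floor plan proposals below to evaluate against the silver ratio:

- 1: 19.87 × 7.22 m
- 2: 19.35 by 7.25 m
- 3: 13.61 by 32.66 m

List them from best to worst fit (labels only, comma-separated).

3, 2, 1

1: 19.87/7.22 ≈ 2.752 → |2.752 − 2.414| = 0.338
2: 19.35/7.25 ≈ 2.669 → |2.669 − 2.414| = 0.255
3: 32.66/13.61 ≈ 2.400 → |2.400 − 2.414| = 0.014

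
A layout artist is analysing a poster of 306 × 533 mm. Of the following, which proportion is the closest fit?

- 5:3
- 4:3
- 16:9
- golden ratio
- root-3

root-3

Ratio = 533 / 306 ≈ 1.742.
Distances: 5:3 1.667 (Δ 0.075); 4:3 1.333 (Δ 0.409); 16:9 1.778 (Δ 0.036); golden ratio 1.618 (Δ 0.124); root-3 1.732 (Δ 0.010).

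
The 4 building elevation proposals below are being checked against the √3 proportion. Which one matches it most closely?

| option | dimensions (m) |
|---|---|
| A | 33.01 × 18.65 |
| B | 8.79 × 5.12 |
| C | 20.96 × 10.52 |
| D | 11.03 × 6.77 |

Target root-3 ≈ 1.732.
A: 1.770 (Δ0.038)  B: 1.717 (Δ0.015)  C: 1.992 (Δ0.260)  D: 1.629 (Δ0.103)

B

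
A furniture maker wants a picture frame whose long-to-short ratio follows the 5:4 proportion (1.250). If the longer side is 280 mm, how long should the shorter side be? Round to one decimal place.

224.0 mm

5:4 = 1.25000.
Shorter side = 280 ÷ 1.25000 ≈ 224.000 → 224.0 mm.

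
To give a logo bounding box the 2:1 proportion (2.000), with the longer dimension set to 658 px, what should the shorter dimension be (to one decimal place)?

2:1 = 2.00000.
Shorter side = 658 ÷ 2.00000 ≈ 329.000 → 329.0 px.

329.0 px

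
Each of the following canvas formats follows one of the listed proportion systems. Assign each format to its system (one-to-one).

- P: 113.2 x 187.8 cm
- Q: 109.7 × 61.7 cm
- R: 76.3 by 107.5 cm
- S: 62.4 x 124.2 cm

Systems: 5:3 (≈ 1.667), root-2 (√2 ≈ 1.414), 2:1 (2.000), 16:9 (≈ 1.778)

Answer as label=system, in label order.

P=5:3, Q=16:9, R=root-2, S=2:1

P = 187.8/113.2 ≈ 1.659 → 5:3 (1.667)
Q = 109.7/61.7 ≈ 1.778 → 16:9 (1.778)
R = 107.5/76.3 ≈ 1.409 → root-2 (1.414)
S = 124.2/62.4 ≈ 1.990 → 2:1 (2.000)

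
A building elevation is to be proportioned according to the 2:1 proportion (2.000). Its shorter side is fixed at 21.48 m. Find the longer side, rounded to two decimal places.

42.96 m

2:1 = 2.00000.
Longer side = 21.48 × 2.00000 ≈ 42.9600 → 42.96 m.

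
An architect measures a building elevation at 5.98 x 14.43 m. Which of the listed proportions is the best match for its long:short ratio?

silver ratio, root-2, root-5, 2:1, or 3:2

Ratio = 14.43 / 5.98 ≈ 2.413.
Distances: silver ratio 2.414 (Δ 0.001); root-2 1.414 (Δ 0.999); root-5 2.236 (Δ 0.177); 2:1 2.000 (Δ 0.413); 3:2 1.500 (Δ 0.913).

silver ratio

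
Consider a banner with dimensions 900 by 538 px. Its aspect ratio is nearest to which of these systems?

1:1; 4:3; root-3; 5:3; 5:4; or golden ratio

5:3

900/538 ≈ 1.673. Nearest candidates are 5:3 (1.667, off by 0.006) and golden ratio (1.618, off by 0.055).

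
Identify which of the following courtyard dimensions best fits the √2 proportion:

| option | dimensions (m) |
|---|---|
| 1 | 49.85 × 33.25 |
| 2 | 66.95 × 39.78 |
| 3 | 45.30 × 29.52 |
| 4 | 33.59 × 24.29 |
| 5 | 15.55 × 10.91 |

Ratios (long/short): 1 ≈ 1.499; 2 ≈ 1.683; 3 ≈ 1.535; 4 ≈ 1.383; 5 ≈ 1.425.
root-2 ≈ 1.414; option 5 is nearest (Δ 0.011).

5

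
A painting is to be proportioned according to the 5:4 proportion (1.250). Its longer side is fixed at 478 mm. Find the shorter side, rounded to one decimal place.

5:4 = 1.25000.
Shorter side = 478 ÷ 1.25000 ≈ 382.400 → 382.4 mm.

382.4 mm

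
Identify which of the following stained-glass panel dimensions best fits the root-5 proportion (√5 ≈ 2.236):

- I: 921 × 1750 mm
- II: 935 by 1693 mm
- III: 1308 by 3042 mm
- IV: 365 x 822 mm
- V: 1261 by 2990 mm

Target root-5 ≈ 2.236.
I: 1.900 (Δ0.336)  II: 1.811 (Δ0.425)  III: 2.326 (Δ0.090)  IV: 2.252 (Δ0.016)  V: 2.371 (Δ0.135)

IV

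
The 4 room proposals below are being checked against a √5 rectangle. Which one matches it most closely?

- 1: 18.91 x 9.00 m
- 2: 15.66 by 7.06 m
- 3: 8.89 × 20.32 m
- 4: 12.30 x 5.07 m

2

Ratios (long/short): 1 ≈ 2.101; 2 ≈ 2.218; 3 ≈ 2.286; 4 ≈ 2.426.
root-5 ≈ 2.236; option 2 is nearest (Δ 0.018).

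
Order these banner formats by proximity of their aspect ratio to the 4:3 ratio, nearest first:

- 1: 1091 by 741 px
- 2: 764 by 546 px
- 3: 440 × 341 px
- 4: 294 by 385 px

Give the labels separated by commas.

4, 3, 2, 1

1: 1091/741 ≈ 1.472 → |1.472 − 1.333| = 0.139
2: 764/546 ≈ 1.399 → |1.399 − 1.333| = 0.066
3: 440/341 ≈ 1.290 → |1.290 − 1.333| = 0.043
4: 385/294 ≈ 1.310 → |1.310 − 1.333| = 0.023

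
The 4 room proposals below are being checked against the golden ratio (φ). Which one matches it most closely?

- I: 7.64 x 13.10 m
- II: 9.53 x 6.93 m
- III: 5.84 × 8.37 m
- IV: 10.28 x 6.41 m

Target golden ratio ≈ 1.618.
I: 1.715 (Δ0.097)  II: 1.375 (Δ0.243)  III: 1.433 (Δ0.185)  IV: 1.604 (Δ0.014)

IV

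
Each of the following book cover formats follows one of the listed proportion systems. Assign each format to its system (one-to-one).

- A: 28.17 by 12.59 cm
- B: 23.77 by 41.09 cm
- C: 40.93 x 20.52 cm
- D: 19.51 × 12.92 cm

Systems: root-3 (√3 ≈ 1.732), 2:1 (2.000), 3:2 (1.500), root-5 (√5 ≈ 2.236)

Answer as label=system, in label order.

A=root-5, B=root-3, C=2:1, D=3:2

Ratios: A ≈ 2.237; B ≈ 1.729; C ≈ 1.995; D ≈ 1.510.
Targets: root-3 ≈ 1.732; 2:1 ≈ 2.000; 3:2 ≈ 1.500; root-5 ≈ 2.236.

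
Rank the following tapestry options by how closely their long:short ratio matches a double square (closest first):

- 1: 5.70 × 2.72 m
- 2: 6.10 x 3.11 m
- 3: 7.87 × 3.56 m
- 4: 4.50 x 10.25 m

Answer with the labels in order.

Ratios: 1 = 5.70 / 2.72 ≈ 2.096; 2 = 6.10 / 3.11 ≈ 1.961; 3 = 7.87 / 3.56 ≈ 2.211; 4 = 10.25 / 4.50 ≈ 2.278.
|Δ from 2.000|: 1 0.096; 2 0.039; 3 0.211; 4 0.278.

2, 1, 3, 4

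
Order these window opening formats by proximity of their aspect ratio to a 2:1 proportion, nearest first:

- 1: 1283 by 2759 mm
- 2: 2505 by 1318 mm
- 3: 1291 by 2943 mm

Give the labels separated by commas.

Ratios: 1 = 2759 / 1283 ≈ 2.150; 2 = 2505 / 1318 ≈ 1.901; 3 = 2943 / 1291 ≈ 2.280.
|Δ from 2.000|: 1 0.150; 2 0.099; 3 0.280.

2, 1, 3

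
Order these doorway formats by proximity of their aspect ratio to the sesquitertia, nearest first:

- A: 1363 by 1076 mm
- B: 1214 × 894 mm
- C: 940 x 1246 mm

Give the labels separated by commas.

Ratios: A = 1363 / 1076 ≈ 1.267; B = 1214 / 894 ≈ 1.358; C = 1246 / 940 ≈ 1.326.
|Δ from 1.333|: A 0.066; B 0.025; C 0.007.

C, B, A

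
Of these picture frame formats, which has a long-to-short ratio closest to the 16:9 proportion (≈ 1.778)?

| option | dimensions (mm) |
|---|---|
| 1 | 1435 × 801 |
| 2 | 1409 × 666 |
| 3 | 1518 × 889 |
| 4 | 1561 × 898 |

1

Target 16:9 ≈ 1.778.
1: 1.792 (Δ0.014)  2: 2.116 (Δ0.338)  3: 1.708 (Δ0.070)  4: 1.738 (Δ0.040)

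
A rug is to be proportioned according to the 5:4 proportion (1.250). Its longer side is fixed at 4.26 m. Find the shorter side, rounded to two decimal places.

3.41 m

5:4 = 1.25000.
Shorter side = 4.26 ÷ 1.25000 ≈ 3.4080 → 3.41 m.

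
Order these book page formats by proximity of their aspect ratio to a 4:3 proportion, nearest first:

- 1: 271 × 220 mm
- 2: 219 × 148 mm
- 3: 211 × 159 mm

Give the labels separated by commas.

Ratios: 1 = 271 / 220 ≈ 1.232; 2 = 219 / 148 ≈ 1.480; 3 = 211 / 159 ≈ 1.327.
|Δ from 1.333|: 1 0.101; 2 0.147; 3 0.006.

3, 1, 2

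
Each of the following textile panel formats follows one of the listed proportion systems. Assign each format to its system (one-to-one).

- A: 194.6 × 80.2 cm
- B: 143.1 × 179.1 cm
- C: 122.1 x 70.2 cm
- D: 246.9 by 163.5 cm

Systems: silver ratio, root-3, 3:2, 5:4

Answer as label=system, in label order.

A = 194.6/80.2 ≈ 2.426 → silver ratio (2.414)
B = 179.1/143.1 ≈ 1.252 → 5:4 (1.250)
C = 122.1/70.2 ≈ 1.739 → root-3 (1.732)
D = 246.9/163.5 ≈ 1.510 → 3:2 (1.500)

A=silver ratio, B=5:4, C=root-3, D=3:2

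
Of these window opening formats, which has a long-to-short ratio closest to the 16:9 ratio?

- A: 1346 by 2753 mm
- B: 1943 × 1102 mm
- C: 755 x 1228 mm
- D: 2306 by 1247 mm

B

Ratios (long/short): A ≈ 2.045; B ≈ 1.763; C ≈ 1.626; D ≈ 1.849.
16:9 ≈ 1.778; option B is nearest (Δ 0.015).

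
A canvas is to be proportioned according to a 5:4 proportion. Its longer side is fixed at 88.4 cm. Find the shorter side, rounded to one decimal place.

5:4 = 1.25000.
Shorter side = 88.4 ÷ 1.25000 ≈ 70.720 → 70.7 cm.

70.7 cm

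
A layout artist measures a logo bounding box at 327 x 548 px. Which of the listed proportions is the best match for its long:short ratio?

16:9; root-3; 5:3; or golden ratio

5:3

548/327 ≈ 1.676. Nearest candidates are 5:3 (1.667, off by 0.009) and root-3 (1.732, off by 0.056).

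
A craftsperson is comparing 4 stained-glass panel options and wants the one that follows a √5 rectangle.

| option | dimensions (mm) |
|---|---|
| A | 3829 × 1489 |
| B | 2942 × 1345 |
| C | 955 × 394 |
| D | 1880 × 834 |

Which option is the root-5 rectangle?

Target root-5 ≈ 2.236.
A: 2.572 (Δ0.336)  B: 2.187 (Δ0.049)  C: 2.424 (Δ0.188)  D: 2.254 (Δ0.018)

D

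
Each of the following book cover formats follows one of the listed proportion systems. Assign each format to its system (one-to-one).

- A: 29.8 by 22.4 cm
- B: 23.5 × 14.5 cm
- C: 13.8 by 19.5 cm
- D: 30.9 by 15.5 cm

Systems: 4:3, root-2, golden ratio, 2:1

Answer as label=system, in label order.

A = 29.8/22.4 ≈ 1.330 → 4:3 (1.333)
B = 23.5/14.5 ≈ 1.621 → golden ratio (1.618)
C = 19.5/13.8 ≈ 1.413 → root-2 (1.414)
D = 30.9/15.5 ≈ 1.994 → 2:1 (2.000)

A=4:3, B=golden ratio, C=root-2, D=2:1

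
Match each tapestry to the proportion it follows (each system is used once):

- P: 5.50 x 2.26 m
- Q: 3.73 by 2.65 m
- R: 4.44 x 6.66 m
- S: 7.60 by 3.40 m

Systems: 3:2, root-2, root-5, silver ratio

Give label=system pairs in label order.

P=silver ratio, Q=root-2, R=3:2, S=root-5

P = 5.50/2.26 ≈ 2.434 → silver ratio (2.414)
Q = 3.73/2.65 ≈ 1.408 → root-2 (1.414)
R = 6.66/4.44 ≈ 1.500 → 3:2 (1.500)
S = 7.60/3.40 ≈ 2.235 → root-5 (2.236)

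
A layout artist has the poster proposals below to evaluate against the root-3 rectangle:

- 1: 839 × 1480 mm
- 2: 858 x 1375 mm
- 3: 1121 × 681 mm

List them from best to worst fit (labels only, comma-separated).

Ratios: 1 = 1480 / 839 ≈ 1.764; 2 = 1375 / 858 ≈ 1.603; 3 = 1121 / 681 ≈ 1.646.
|Δ from 1.732|: 1 0.032; 2 0.129; 3 0.086.

1, 3, 2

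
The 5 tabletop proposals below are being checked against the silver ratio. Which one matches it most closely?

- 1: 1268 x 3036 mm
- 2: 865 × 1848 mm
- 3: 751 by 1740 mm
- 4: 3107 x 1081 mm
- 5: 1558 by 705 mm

Ratios (long/short): 1 ≈ 2.394; 2 ≈ 2.136; 3 ≈ 2.317; 4 ≈ 2.874; 5 ≈ 2.210.
silver ratio ≈ 2.414; option 1 is nearest (Δ 0.020).

1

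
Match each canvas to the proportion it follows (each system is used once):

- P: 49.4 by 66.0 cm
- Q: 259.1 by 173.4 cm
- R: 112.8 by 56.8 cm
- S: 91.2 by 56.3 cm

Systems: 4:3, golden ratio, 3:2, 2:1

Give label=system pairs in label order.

P=4:3, Q=3:2, R=2:1, S=golden ratio

Ratios: P ≈ 1.336; Q ≈ 1.494; R ≈ 1.986; S ≈ 1.620.
Targets: 4:3 ≈ 1.333; golden ratio ≈ 1.618; 3:2 ≈ 1.500; 2:1 ≈ 2.000.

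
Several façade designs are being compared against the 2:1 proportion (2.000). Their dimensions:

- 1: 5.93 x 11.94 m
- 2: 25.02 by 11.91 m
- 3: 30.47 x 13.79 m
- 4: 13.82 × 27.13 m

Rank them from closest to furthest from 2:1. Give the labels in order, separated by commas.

Ratios: 1 = 11.94 / 5.93 ≈ 2.013; 2 = 25.02 / 11.91 ≈ 2.101; 3 = 30.47 / 13.79 ≈ 2.210; 4 = 27.13 / 13.82 ≈ 1.963.
|Δ from 2.000|: 1 0.013; 2 0.101; 3 0.210; 4 0.037.

1, 4, 2, 3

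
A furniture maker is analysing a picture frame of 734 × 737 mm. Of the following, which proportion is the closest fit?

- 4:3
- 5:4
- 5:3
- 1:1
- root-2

737/734 ≈ 1.004. Nearest candidates are 1:1 (1.000, off by 0.004) and 5:4 (1.250, off by 0.246).

1:1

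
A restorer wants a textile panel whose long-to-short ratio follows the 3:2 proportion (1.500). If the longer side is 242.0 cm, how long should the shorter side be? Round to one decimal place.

3:2 = 1.50000.
Shorter side = 242.0 ÷ 1.50000 ≈ 161.333 → 161.3 cm.

161.3 cm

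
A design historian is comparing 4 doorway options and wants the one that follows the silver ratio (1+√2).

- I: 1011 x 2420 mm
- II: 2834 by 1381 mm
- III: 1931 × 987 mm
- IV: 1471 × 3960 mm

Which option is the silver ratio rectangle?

I

Ratios (long/short): I ≈ 2.394; II ≈ 2.052; III ≈ 1.956; IV ≈ 2.692.
silver ratio ≈ 2.414; option I is nearest (Δ 0.020).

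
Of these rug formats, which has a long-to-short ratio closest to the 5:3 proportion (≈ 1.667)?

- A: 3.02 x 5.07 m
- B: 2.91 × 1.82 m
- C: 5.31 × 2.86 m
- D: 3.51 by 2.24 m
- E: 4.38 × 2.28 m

A

Target 5:3 ≈ 1.667.
A: 1.679 (Δ0.012)  B: 1.599 (Δ0.068)  C: 1.857 (Δ0.190)  D: 1.567 (Δ0.100)  E: 1.921 (Δ0.254)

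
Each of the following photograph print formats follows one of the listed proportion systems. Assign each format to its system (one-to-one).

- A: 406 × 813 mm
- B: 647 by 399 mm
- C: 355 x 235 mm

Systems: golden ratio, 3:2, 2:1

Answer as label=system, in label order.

A=2:1, B=golden ratio, C=3:2

Ratios: A ≈ 2.002; B ≈ 1.622; C ≈ 1.511.
Targets: golden ratio ≈ 1.618; 3:2 ≈ 1.500; 2:1 ≈ 2.000.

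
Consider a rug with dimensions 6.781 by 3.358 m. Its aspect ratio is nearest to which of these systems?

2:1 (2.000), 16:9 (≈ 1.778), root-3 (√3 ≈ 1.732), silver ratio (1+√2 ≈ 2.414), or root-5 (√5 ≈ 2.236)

6.781/3.358 ≈ 2.019. Nearest candidates are 2:1 (2.000, off by 0.019) and root-5 (2.236, off by 0.217).

2:1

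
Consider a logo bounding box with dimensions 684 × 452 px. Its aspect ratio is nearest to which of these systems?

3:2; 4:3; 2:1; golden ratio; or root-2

684/452 ≈ 1.513. Nearest candidates are 3:2 (1.500, off by 0.013) and root-2 (1.414, off by 0.099).

3:2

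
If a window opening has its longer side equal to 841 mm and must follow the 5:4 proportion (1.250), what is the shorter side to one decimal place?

672.8 mm

5:4 = 1.25000.
Shorter side = 841 ÷ 1.25000 ≈ 672.800 → 672.8 mm.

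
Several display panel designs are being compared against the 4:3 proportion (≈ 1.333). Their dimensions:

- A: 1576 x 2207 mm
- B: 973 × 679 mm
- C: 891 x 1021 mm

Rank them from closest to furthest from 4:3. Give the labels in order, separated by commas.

A, B, C

A: 2207/1576 ≈ 1.400 → |1.400 − 1.333| = 0.067
B: 973/679 ≈ 1.433 → |1.433 − 1.333| = 0.100
C: 1021/891 ≈ 1.146 → |1.146 − 1.333| = 0.187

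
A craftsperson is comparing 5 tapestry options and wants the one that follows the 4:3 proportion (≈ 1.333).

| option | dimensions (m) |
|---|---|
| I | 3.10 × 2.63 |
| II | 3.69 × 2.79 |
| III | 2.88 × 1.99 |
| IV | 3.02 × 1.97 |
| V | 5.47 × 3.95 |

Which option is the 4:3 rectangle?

II

Target 4:3 ≈ 1.333.
I: 1.179 (Δ0.154)  II: 1.323 (Δ0.010)  III: 1.447 (Δ0.114)  IV: 1.533 (Δ0.200)  V: 1.385 (Δ0.052)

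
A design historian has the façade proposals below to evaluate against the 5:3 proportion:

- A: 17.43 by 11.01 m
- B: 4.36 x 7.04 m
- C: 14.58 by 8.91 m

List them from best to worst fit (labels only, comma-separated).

A: 17.43/11.01 ≈ 1.583 → |1.583 − 1.667| = 0.084
B: 7.04/4.36 ≈ 1.615 → |1.615 − 1.667| = 0.052
C: 14.58/8.91 ≈ 1.636 → |1.636 − 1.667| = 0.031

C, B, A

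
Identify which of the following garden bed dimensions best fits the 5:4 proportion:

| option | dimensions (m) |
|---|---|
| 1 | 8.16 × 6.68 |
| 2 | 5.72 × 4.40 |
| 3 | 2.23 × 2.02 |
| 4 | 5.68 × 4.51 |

Ratios (long/short): 1 ≈ 1.222; 2 ≈ 1.300; 3 ≈ 1.104; 4 ≈ 1.259.
5:4 ≈ 1.250; option 4 is nearest (Δ 0.009).

4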